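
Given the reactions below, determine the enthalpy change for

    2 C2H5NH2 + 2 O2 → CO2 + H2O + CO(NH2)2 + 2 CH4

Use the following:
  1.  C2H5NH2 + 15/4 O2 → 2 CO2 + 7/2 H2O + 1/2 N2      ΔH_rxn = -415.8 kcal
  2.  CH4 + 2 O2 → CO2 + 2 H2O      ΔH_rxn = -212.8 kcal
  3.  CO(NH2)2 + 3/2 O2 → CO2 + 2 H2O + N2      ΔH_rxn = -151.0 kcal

eq. 1 × 2: (2)·(-415.8) = -831.6 kcal
eq. 2 reversed and × 2: (-2)·(-212.8) = +425.6 kcal
eq. 3 reversed: +151.0 kcal
ΔH_rxn = (-831.6) + (+425.6) + (+151.0) = -255.0 kcal

ΔH_rxn = -255.0 kcal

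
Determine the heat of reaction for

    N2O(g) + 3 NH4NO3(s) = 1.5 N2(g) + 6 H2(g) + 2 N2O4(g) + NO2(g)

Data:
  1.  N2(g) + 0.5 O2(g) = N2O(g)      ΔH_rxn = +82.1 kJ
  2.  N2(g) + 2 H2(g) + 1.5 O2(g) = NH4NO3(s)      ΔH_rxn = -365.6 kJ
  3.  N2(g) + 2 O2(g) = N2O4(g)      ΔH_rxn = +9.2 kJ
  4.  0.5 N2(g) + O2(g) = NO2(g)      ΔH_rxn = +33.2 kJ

eq. 1 reversed: -82.1 kJ
eq. 2 reversed and × 3: (-3)·(-365.6) = +1096.8 kJ
eq. 3 × 2: (2)·(+9.2) = +18.4 kJ
eq. 4 as written: +33.2 kJ
Combining the equations, ΔH_rxn = (-1)·(+82.1) + (-3)·(-365.6) + (2)·(+9.2) + (1)·(+33.2) = 1066.3 kJ

ΔH_rxn = 1066.3 kJ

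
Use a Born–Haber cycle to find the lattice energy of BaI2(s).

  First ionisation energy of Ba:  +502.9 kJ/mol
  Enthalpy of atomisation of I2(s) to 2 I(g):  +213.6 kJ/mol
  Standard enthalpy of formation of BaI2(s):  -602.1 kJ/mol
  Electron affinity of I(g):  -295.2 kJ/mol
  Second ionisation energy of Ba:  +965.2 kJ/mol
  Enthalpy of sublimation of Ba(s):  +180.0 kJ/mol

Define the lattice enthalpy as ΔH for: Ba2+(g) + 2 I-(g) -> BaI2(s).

U = -1873.4 kJ/mol

ΔHf° = 1·ΔHsub + 1·(ΣIE) + 1·D(I2) + 2·EA + U
-602.1 = 1·(+180.0) + 1·(+1468.1) + 1·(+213.6) + 2·(-295.2) + U
U = -602.1 − (+1271.3) = -1873.4 kJ/mol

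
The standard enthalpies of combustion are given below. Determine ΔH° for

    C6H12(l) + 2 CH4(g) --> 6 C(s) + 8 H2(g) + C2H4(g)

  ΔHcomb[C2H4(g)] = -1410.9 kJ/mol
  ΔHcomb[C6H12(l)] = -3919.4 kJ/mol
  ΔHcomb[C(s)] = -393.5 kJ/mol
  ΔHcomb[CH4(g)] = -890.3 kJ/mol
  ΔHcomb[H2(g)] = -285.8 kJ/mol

ΔH° = 358.3 kJ/mol

With combustion enthalpies, reactants minus products:
= [1·(-3919.4) + 2·(-890.3)] − [6·(-393.5) + 8·(-285.8) + 1·(-1410.9)]
= 358.3 kJ/mol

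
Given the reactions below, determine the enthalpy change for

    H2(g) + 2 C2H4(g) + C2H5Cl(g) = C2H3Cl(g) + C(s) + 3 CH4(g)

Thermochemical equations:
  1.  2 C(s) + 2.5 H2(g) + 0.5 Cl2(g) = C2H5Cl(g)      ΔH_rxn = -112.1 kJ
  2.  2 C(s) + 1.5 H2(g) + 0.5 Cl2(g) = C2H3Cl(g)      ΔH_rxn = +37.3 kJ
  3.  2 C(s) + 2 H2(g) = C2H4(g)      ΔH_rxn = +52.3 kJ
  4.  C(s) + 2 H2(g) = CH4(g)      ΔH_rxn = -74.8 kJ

eq. 1 reversed: +112.1 kJ
eq. 2 as written: +37.3 kJ
eq. 3 reversed and × 2: (-2)·(+52.3) = -104.6 kJ
eq. 4 × 3: (3)·(-74.8) = -224.4 kJ
Summing the manipulated equations, ΔH_rxn = (-1)·(-112.1) + (1)·(+37.3) + (-2)·(+52.3) + (3)·(-74.8) = -179.6 kJ

ΔH_rxn = -179.6 kJ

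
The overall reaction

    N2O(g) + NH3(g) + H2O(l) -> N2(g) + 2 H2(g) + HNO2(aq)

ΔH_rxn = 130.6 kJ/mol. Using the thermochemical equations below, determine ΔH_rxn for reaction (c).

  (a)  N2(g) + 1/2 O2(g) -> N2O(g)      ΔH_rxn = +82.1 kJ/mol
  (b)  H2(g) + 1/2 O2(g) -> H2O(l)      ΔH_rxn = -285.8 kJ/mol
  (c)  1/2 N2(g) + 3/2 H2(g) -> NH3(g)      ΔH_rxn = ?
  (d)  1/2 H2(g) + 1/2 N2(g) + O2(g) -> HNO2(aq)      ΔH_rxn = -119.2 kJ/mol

ΔH_rxn = -46.1 kJ/mol

(a) reversed: -82.1 kJ/mol
(b) reversed: +285.8 kJ/mol
(c) reversed: contributes −x
(d) as written: -119.2 kJ/mol
+130.6 = (-82.1) + (+285.8) + (-119.2) − x
x = (+130.6 − (+84.5)) / (-1) = -46.1 kJ/mol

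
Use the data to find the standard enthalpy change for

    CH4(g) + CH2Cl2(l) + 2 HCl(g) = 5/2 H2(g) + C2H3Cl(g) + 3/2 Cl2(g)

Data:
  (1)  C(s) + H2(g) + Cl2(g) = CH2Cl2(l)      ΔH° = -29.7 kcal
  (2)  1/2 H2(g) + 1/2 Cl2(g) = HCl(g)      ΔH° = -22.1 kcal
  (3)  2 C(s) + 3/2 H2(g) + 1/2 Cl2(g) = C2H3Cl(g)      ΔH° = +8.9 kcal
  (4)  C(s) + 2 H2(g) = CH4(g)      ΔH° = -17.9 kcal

(1) reversed (CH2Cl2(l) must end up as a reactant): +29.7 kcal
(2) reversed and × 2 (reverse to put HCl(g) on the reactant side; ×2 to match 2 HCl(g) in the target): (-2)·(-22.1) = +44.2 kcal
(3) as written (C2H3Cl(g) already on the product side): +8.9 kcal
(4) reversed (CH4(g) must end up as a reactant): +17.9 kcal
ΔH° = (-1)·(-29.7) + (-2)·(-22.1) + (1)·(+8.9) + (-1)·(-17.9) = 100.7 kcal

ΔH° = 100.7 kcal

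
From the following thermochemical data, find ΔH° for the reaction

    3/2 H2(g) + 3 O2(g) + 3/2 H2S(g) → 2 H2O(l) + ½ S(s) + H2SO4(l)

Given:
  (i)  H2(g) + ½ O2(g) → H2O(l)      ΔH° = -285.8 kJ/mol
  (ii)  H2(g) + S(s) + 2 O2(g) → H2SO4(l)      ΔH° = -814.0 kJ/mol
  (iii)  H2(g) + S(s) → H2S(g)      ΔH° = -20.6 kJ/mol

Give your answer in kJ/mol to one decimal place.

(i) × 2 (scale by 2 for the 2 H2O(l)): (2)·(-285.8) = -571.6 kJ/mol
(ii) as written (H2SO4(l) already on the product side): -814.0 kJ/mol
(iii) reversed and × 3/2 (H2S(g) must end up as a reactant; ×3/2 to match 3/2 H2S(g) in the target): (-3/2)·(-20.6) = +30.9 kJ/mol
ΔH° = (-571.6) + (-814.0) + (+30.9) = -1354.7 kJ/mol

ΔH° = -1354.7 kJ/mol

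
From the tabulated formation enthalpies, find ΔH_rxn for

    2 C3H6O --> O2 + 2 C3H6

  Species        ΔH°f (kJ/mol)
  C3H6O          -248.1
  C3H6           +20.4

ΔH°rxn = Σ nΔHf°(products) − Σ nΔHf°(reactants).
Products: 1·(+0.0) + 2·(+20.4) = +40.8
Reactants: 2·(-248.1) = -496.2
ΔH_rxn = (+40.8) − (-496.2) = 537.0 kJ/mol

ΔH_rxn = 537.0 kJ/mol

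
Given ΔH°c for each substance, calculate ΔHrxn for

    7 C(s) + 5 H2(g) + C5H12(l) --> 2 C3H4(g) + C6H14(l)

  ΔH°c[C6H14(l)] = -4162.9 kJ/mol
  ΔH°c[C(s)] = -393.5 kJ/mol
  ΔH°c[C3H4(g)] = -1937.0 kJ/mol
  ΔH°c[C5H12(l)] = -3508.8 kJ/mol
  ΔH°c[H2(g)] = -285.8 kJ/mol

ΔHrxn = 344.6 kJ/mol

With combustion enthalpies, reactants minus products:
= [7·(-393.5) + 5·(-285.8) + 1·(-3508.8)] − [2·(-1937.0) + 1·(-4162.9)]
= 344.6 kJ/mol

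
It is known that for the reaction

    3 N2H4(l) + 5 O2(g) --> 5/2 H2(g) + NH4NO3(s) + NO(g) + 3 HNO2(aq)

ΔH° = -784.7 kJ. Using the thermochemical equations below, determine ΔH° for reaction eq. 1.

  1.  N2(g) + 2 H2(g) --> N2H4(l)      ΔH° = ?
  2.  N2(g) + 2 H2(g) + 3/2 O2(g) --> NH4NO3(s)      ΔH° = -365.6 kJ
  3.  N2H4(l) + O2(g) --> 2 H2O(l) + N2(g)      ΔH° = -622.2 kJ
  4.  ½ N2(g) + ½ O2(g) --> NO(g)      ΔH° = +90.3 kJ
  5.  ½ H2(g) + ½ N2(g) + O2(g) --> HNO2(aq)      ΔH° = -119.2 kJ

eq. 1 reversed and × 3: contributes −3·x
eq. 2 as written (NH4NO3(s) already on the product side): -365.6 kJ
eq. 3: not needed (H2O(l) appears nowhere else).
eq. 4 as written (NO(g) already on the product side): +90.3 kJ
eq. 5 × 3 (scale by 3 for the 3 HNO2(aq)): (3)·(-119.2) = -357.6 kJ
-784.7 = (-365.6) + (+90.3) + (-357.6) − 3·x
x = (-784.7 − (-632.9)) / (-3) = 50.6 kJ

ΔH° = 50.6 kJ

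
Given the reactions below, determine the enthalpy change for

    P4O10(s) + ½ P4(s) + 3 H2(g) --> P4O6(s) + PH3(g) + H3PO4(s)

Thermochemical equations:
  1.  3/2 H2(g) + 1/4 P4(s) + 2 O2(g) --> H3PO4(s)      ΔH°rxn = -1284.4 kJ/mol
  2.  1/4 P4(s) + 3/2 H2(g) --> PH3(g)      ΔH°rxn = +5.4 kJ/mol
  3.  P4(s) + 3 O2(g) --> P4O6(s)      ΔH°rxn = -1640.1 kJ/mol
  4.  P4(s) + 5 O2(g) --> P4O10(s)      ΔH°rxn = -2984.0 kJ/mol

eq. 1 as written (H3PO4(s) already on the product side): -1284.4 kJ/mol
eq. 2 as written (PH3(g) already on the product side): +5.4 kJ/mol
eq. 3 as written (P4O6(s) already on the product side): -1640.1 kJ/mol
eq. 4 reversed (reverse to put P4O10(s) on the reactant side): +2984.0 kJ/mol
By Hess's law, ΔH°rxn = (-1284.4) + (+5.4) + (-1640.1) + (+2984.0) = 64.9 kJ/mol

ΔH°rxn = 64.9 kJ/mol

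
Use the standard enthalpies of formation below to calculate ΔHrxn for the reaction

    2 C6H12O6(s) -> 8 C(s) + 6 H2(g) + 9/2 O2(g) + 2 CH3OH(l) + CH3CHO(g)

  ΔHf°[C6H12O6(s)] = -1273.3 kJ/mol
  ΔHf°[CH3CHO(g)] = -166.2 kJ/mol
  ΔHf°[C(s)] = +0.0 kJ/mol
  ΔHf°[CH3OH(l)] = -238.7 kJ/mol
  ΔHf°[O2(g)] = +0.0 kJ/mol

Products: 8·(+0.0) + 6·(+0.0) + 9/2·(+0.0) + 2·(-238.7) + 1·(-166.2) = -643.6
Reactants: 2·(-1273.3) = -2546.6
ΔHrxn = (-643.6) − (-2546.6) = 1903.0 kJ/mol

ΔHrxn = 1903.0 kJ/mol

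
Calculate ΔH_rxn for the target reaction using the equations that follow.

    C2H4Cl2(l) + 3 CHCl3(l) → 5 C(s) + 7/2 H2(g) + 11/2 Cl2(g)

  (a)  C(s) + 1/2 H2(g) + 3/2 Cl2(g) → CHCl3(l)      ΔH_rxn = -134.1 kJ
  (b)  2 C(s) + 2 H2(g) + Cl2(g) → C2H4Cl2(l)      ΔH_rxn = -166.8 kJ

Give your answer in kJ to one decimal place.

ΔH_rxn = 569.1 kJ

(a) reversed and × 3: (-3)·(-134.1) = +402.3 kJ
(b) reversed: +166.8 kJ
ΔH_rxn = (-3)·(-134.1) + (-1)·(-166.8) = 569.1 kJ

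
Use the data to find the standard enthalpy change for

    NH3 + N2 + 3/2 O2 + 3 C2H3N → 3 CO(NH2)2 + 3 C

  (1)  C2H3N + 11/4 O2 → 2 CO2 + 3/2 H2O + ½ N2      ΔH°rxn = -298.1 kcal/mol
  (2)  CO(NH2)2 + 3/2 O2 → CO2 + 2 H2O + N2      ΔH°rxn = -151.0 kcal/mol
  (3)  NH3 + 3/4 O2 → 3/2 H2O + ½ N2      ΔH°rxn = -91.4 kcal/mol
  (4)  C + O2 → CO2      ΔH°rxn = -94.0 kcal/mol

ΔH°rxn = -250.7 kcal/mol

(1) × 3 (scale by 3 for the 3 C2H3N): (3)·(-298.1) = -894.3 kcal/mol
(2) reversed and × 3 (CO(NH2)2 must end up as a product; scale by 3 for the 3 CO(NH2)2): (-3)·(-151.0) = +453.0 kcal/mol
(3) as written (NH3 already on the reactant side): -91.4 kcal/mol
(4) reversed and × 3 (reverse to put C on the product side; scale by 3 for the 3 C): (-3)·(-94.0) = +282.0 kcal/mol
By Hess's law, ΔH°rxn = (-894.3) + (+453.0) + (-91.4) + (+282.0) = -250.7 kcal/mol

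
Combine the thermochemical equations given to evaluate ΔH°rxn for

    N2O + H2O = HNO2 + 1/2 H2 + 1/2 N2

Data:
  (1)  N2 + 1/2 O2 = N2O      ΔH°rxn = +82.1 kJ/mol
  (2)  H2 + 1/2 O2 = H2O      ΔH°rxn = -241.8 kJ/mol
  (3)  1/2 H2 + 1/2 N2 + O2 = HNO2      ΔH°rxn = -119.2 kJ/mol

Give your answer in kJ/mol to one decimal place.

(1) reversed: -82.1 kJ/mol
(2) reversed: +241.8 kJ/mol
(3) as written: -119.2 kJ/mol
ΔH°rxn = (-1)·(+82.1) + (-1)·(-241.8) + (1)·(-119.2) = 40.5 kJ/mol

ΔH°rxn = 40.5 kJ/mol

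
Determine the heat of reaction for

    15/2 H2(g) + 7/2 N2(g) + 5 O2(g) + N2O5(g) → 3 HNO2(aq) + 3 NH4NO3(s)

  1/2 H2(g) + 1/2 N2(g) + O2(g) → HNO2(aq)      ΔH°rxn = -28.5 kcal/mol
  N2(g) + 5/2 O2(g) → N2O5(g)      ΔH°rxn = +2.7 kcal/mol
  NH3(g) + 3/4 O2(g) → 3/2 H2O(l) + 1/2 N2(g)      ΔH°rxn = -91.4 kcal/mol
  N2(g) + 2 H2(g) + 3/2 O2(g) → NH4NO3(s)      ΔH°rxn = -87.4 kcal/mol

ΔH°rxn = -350.4 kcal/mol

equation 1 × 3 (scale by 3 for the 3 HNO2(aq)): (3)·(-28.5) = -85.5 kcal/mol
equation 2 reversed (reverse to put N2O5(g) on the reactant side): -2.7 kcal/mol
equation 3: not needed (NH3(g) appears nowhere else).
equation 4 × 3 (scale by 3 for the 3 NH4NO3(s)): (3)·(-87.4) = -262.2 kcal/mol
Summing the manipulated equations, ΔH°rxn = (3)·(-28.5) + (-1)·(+2.7) + (3)·(-87.4) = -350.4 kcal/mol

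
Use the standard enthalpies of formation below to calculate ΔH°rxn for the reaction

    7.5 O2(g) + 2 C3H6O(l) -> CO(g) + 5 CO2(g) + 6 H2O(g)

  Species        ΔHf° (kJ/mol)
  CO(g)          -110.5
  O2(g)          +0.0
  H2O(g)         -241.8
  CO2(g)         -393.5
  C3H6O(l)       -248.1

ΔH°rxn = -3032.6 kJ/mol

Products: 1·(-110.5) + 5·(-393.5) + 6·(-241.8) = -3528.8
Reactants: 15/2·(+0.0) + 2·(-248.1) = -496.2
ΔH°rxn = (-3528.8) − (-496.2) = -3032.6 kJ/mol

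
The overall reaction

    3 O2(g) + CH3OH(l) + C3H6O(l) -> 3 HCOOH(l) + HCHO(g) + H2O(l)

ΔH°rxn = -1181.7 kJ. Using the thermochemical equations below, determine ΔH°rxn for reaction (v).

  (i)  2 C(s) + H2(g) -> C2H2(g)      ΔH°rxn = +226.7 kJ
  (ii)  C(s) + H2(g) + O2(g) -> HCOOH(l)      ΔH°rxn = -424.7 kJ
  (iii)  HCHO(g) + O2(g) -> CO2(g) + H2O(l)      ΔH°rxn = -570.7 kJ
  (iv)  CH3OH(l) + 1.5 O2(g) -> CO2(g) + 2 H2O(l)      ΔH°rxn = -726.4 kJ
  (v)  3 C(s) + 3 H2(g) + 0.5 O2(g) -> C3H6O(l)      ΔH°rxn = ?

(i): not needed.
(ii) × 3: (3)·(-424.7) = -1274.1 kJ
(iii) reversed: +570.7 kJ
(iv) as written: -726.4 kJ
(v) reversed: contributes −x
-1181.7 = (-1274.1) + (+570.7) + (-726.4) − x
x = (-1181.7 − (-1429.8)) / (-1) = -248.1 kJ

ΔH°rxn = -248.1 kJ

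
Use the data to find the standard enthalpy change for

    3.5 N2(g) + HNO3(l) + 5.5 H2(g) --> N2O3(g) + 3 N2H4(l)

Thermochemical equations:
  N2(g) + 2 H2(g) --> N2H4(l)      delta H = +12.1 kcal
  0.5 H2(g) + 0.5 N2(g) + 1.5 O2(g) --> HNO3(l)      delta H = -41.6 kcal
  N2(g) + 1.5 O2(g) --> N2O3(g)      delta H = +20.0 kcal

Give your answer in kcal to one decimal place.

equation 1 × 3 (scale by 3 for the 3 N2H4(l)): (3)·(+12.1) = +36.3 kcal
equation 2 reversed (reverse to put HNO3(l) on the reactant side): +41.6 kcal
equation 3 as written (N2O3(g) already on the product side): +20.0 kcal
Summing the manipulated equations, delta H = (3)·(+12.1) + (-1)·(-41.6) + (1)·(+20.0) = 97.9 kcal

delta H = 97.9 kcal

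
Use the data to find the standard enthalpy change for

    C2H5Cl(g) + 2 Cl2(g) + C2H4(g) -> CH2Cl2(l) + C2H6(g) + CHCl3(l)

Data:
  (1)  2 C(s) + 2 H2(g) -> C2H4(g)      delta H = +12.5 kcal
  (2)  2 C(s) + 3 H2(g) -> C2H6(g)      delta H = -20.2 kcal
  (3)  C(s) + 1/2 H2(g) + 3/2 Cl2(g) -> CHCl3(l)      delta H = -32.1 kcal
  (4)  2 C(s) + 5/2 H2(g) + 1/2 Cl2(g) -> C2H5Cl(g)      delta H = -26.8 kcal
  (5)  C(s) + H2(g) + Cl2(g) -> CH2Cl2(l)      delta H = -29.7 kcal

(1) reversed (C2H4(g) must end up as a reactant): -12.5 kcal
(2) as written (C2H6(g) already on the product side): -20.2 kcal
(3) as written (CHCl3(l) already on the product side): -32.1 kcal
(4) reversed (reverse to put C2H5Cl(g) on the reactant side): +26.8 kcal
(5) as written (CH2Cl2(l) already on the product side): -29.7 kcal
Since enthalpy is a state function, delta H = (-12.5) + (-20.2) + (-32.1) + (+26.8) + (-29.7) = -67.7 kcal

delta H = -67.7 kcal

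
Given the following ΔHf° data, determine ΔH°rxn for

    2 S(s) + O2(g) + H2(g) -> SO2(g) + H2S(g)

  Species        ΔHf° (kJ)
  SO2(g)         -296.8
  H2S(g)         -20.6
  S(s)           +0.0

ΔH°rxn = -317.4 kJ

Products: 1·(-296.8) + 1·(-20.6) = -317.4
Reactants: 2·(+0.0) + 1·(+0.0) + 1·(+0.0) = +0.0
ΔH°rxn = (-317.4) − (+0.0) = -317.4 kJ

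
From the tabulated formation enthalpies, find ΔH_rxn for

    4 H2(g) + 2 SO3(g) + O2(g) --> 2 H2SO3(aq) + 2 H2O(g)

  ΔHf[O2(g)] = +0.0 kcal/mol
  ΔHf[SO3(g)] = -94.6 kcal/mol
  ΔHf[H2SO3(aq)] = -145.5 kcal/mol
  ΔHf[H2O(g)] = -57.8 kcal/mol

Products: 2·(-145.5) + 2·(-57.8) = -406.6
Reactants: 4·(+0.0) + 2·(-94.6) + 1·(+0.0) = -189.2
ΔH_rxn = (-406.6) − (-189.2) = -217.4 kcal/mol

ΔH_rxn = -217.4 kcal/mol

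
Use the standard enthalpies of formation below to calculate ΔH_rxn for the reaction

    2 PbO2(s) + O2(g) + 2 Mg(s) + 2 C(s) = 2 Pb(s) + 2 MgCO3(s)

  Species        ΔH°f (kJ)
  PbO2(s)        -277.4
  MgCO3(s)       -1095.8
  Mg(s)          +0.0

Products: 2·(+0.0) + 2·(-1095.8) = -2191.6
Reactants: 2·(-277.4) + 1·(+0.0) + 2·(+0.0) + 2·(+0.0) = -554.8
ΔH_rxn = (-2191.6) − (-554.8) = -1636.8 kJ

ΔH_rxn = -1636.8 kJ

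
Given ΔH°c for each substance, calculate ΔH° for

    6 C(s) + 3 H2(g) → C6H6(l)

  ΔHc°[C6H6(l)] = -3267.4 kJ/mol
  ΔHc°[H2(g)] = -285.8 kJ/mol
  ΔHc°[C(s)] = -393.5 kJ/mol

With combustion enthalpies, reactants minus products:
= [6·(-393.5) + 3·(-285.8)] − [1·(-3267.4)]
= 49.0 kJ/mol

ΔH° = 49.0 kJ/mol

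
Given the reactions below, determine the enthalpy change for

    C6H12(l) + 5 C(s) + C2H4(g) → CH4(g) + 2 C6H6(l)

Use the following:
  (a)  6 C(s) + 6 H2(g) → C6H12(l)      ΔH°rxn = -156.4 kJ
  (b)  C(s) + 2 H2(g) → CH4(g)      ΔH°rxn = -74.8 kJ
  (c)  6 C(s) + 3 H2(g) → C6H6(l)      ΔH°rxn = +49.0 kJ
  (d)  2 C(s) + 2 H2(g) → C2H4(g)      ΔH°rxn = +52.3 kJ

ΔH°rxn = 127.3 kJ

(a) reversed (reverse to put C6H12(l) on the reactant side): +156.4 kJ
(b) as written (CH4(g) already on the product side): -74.8 kJ
(c) × 2 (scale by 2 for the 2 C6H6(l)): (2)·(+49.0) = +98.0 kJ
(d) reversed (reverse to put C2H4(g) on the reactant side): -52.3 kJ
Since enthalpy is a state function, ΔH°rxn = (+156.4) + (-74.8) + (+98.0) + (-52.3) = 127.3 kJ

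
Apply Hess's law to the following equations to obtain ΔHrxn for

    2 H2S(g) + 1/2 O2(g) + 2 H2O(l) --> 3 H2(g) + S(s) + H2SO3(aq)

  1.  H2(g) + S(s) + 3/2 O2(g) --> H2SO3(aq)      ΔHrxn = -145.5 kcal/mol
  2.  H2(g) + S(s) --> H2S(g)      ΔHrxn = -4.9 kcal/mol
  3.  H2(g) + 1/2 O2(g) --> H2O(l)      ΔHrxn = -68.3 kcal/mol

eq. 1 as written: -145.5 kcal/mol
eq. 2 reversed and × 2: (-2)·(-4.9) = +9.8 kcal/mol
eq. 3 reversed and × 2: (-2)·(-68.3) = +136.6 kcal/mol
Since enthalpy is a state function, ΔHrxn = (1)·(-145.5) + (-2)·(-4.9) + (-2)·(-68.3) = 0.9 kcal/mol

ΔHrxn = 0.9 kcal/mol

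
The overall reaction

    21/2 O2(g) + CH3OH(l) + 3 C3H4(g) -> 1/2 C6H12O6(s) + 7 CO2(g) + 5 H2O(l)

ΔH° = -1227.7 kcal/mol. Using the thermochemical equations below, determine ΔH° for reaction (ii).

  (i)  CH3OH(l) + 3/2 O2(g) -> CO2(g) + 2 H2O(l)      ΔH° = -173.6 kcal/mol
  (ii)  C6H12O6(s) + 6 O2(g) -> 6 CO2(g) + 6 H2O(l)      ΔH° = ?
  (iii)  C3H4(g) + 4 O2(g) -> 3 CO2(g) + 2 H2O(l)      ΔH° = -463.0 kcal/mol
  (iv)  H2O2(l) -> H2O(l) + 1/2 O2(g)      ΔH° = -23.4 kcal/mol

ΔH° = -669.8 kcal/mol

(i) as written (CH3OH(l) already on the reactant side): -173.6 kcal/mol
(ii) reversed and × 1/2 (C6H12O6(s) must end up as a product; scale by 1/2 for the 1/2 C6H12O6(s)): contributes −1/2·x
(iii) × 3 (×3 to match 3 C3H4(g) in the target): (3)·(-463.0) = -1389.0 kcal/mol
(iv): not needed (H2O2(l) appears nowhere else).
-1227.7 = (-173.6) + (-1389.0) − 1/2·x
x = (-1227.7 − (-1562.6)) / (-1/2) = -669.8 kcal/mol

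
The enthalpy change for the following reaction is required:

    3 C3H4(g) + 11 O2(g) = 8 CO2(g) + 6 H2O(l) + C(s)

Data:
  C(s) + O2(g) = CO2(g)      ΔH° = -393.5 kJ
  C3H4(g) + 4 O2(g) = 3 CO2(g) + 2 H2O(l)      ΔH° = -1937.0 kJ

equation 1 reversed (reverse to put C(s) on the product side): +393.5 kJ
equation 2 × 3 (×3 to match 3 C3H4(g) in the target): (3)·(-1937.0) = -5811.0 kJ
Combining the equations, ΔH° = (-1)·(-393.5) + (3)·(-1937.0) = -5417.5 kJ

ΔH° = -5417.5 kJ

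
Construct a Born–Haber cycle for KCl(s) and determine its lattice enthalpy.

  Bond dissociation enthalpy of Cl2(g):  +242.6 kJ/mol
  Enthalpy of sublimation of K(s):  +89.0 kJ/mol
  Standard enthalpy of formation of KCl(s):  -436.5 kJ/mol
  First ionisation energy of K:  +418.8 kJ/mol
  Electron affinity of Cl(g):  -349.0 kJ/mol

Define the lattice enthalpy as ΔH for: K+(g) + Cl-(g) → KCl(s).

U = -716.6 kJ/mol

ΔHf° = 1·ΔHsub + 1·(ΣIE) + 1/2·D(Cl2) + 1·EA + U
-436.5 = 1·(+89.0) + 1·(+418.8) + 1/2·(+242.6) + 1·(-349.0) + U
U = -436.5 − (+280.1) = -716.6 kJ/mol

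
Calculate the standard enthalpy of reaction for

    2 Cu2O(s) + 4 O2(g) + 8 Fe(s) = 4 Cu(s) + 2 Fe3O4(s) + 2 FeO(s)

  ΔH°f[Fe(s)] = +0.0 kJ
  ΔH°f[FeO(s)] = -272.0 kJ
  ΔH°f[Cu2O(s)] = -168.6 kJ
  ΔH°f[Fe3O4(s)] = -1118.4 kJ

Products: 4·(+0.0) + 2·(-1118.4) + 2·(-272.0) = -2780.8
Reactants: 2·(-168.6) + 4·(+0.0) + 8·(+0.0) = -337.2
ΔH_rxn = (-2780.8) − (-337.2) = -2443.6 kJ

ΔH_rxn = -2443.6 kJ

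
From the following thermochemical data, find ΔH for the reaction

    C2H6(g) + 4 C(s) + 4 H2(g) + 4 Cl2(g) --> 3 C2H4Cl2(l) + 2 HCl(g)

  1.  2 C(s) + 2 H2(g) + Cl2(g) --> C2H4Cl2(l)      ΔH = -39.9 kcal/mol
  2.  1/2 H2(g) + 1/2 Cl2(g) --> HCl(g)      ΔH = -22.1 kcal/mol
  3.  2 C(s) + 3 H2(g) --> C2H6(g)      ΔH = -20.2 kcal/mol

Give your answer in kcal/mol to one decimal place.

eq. 1 × 3: (3)·(-39.9) = -119.7 kcal/mol
eq. 2 × 2: (2)·(-22.1) = -44.2 kcal/mol
eq. 3 reversed: +20.2 kcal/mol
Combining the equations, ΔH = (3)·(-39.9) + (2)·(-22.1) + (-1)·(-20.2) = -143.7 kcal/mol

ΔH = -143.7 kcal/mol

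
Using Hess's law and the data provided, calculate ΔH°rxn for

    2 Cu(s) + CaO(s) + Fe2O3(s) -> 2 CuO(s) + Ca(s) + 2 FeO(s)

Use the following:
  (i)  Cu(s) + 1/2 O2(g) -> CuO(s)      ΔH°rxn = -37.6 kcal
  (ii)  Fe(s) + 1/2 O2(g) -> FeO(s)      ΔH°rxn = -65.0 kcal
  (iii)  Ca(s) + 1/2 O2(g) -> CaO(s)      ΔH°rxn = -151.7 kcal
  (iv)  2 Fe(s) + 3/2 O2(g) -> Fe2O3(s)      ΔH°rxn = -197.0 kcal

(i) × 2 (×2 to match 2 CuO(s) in the target): (2)·(-37.6) = -75.2 kcal
(ii) × 2 (scale by 2 for the 2 FeO(s)): (2)·(-65.0) = -130.0 kcal
(iii) reversed (reverse to put CaO(s) on the reactant side): +151.7 kcal
(iv) reversed (reverse to put Fe2O3(s) on the reactant side): +197.0 kcal
Summing the manipulated equations, ΔH°rxn = (-75.2) + (-130.0) + (+151.7) + (+197.0) = 143.5 kcal

ΔH°rxn = 143.5 kcal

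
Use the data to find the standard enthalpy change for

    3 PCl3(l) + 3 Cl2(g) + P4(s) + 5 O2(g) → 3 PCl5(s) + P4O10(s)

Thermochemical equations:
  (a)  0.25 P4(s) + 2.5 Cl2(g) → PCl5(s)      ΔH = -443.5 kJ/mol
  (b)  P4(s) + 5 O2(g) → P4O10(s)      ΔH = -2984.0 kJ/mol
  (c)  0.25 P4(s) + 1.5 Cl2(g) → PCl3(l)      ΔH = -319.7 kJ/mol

ΔH = -3355.4 kJ/mol

(a) × 3 (×3 to match 3 PCl5(s) in the target): (3)·(-443.5) = -1330.5 kJ/mol
(b) as written (P4O10(s) already on the product side): -2984.0 kJ/mol
(c) reversed and × 3 (PCl3(l) must end up as a reactant; ×3 to match 3 PCl3(l) in the target): (-3)·(-319.7) = +959.1 kJ/mol
Summing the manipulated equations, ΔH = (3)·(-443.5) + (1)·(-2984.0) + (-3)·(-319.7) = -3355.4 kJ/mol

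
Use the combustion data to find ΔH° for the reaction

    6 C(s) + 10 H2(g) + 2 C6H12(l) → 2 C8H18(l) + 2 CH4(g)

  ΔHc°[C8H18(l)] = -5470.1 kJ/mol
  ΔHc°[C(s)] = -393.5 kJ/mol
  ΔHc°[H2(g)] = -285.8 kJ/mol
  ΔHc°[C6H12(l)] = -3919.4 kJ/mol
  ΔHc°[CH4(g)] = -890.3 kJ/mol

ΔH° = -337.0 kJ/mol

With combustion enthalpies, reactants minus products:
= [6·(-393.5) + 10·(-285.8) + 2·(-3919.4)] − [2·(-5470.1) + 2·(-890.3)]
= -337.0 kJ/mol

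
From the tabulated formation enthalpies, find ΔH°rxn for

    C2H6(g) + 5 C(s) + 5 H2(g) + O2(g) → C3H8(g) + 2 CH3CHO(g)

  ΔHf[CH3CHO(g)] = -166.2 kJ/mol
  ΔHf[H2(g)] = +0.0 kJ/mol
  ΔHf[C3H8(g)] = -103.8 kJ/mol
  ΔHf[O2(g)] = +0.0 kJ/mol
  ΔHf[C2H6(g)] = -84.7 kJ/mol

ΔH°rxn = Σ nΔHf°(products) − Σ nΔHf°(reactants).
Products: 1·(-103.8) + 2·(-166.2) = -436.2
Reactants: 1·(-84.7) + 5·(+0.0) + 5·(+0.0) + 1·(+0.0) = -84.7
ΔH°rxn = (-436.2) − (-84.7) = -351.5 kJ/mol

ΔH°rxn = -351.5 kJ/mol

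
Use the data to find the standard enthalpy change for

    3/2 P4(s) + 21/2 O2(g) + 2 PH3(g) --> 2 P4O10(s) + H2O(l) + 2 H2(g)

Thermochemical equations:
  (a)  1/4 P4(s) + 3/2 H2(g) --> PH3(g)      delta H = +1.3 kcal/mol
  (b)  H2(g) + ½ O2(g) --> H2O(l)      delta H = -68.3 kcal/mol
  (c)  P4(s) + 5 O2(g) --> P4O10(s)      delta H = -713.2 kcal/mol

(a) reversed and × 2: (-2)·(+1.3) = -2.6 kcal/mol
(b) as written: -68.3 kcal/mol
(c) × 2: (2)·(-713.2) = -1426.4 kcal/mol
Since enthalpy is a state function, delta H = (-2)·(+1.3) + (1)·(-68.3) + (2)·(-713.2) = -1497.3 kcal/mol

delta H = -1497.3 kcal/mol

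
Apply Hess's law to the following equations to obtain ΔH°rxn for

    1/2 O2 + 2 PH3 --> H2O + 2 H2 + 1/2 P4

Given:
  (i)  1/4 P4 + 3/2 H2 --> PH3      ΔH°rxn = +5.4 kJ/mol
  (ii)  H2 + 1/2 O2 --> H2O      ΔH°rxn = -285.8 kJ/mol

ΔH°rxn = -296.6 kJ/mol

(i) reversed and × 2 (PH3 must end up as a reactant; ×2 to match 2 PH3 in the target): (-2)·(+5.4) = -10.8 kJ/mol
(ii) as written (H2O already on the product side): -285.8 kJ/mol
Summing the manipulated equations, ΔH°rxn = (-2)·(+5.4) + (1)·(-285.8) = -296.6 kJ/mol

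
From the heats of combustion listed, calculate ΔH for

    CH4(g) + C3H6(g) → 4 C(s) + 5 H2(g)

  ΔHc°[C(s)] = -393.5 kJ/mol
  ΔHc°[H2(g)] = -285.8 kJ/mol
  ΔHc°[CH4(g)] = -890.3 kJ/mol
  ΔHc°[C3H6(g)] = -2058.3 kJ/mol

ΔH = 54.4 kJ/mol

Using ΔH = Σ nΔHc°(reactants) − Σ nΔHc°(products):
= [1·(-890.3) + 1·(-2058.3)] − [4·(-393.5) + 5·(-285.8)]
= 54.4 kJ/mol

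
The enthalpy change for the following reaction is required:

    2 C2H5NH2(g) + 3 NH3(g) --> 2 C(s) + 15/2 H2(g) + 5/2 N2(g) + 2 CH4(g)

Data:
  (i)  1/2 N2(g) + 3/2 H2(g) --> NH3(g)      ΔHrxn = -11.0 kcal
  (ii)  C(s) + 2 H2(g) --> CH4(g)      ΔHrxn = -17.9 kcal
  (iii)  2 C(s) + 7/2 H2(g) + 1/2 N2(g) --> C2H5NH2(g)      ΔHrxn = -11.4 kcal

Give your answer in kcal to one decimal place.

(i) reversed and × 3 (reverse to put NH3(g) on the reactant side; scale by 3 for the 3 NH3(g)): (-3)·(-11.0) = +33.0 kcal
(ii) × 2 (scale by 2 for the 2 CH4(g)): (2)·(-17.9) = -35.8 kcal
(iii) reversed and × 2 (C2H5NH2(g) must end up as a reactant; ×2 to match 2 C2H5NH2(g) in the target): (-2)·(-11.4) = +22.8 kcal
ΔHrxn = (-3)·(-11.0) + (2)·(-17.9) + (-2)·(-11.4) = 20.0 kcal

ΔHrxn = 20.0 kcal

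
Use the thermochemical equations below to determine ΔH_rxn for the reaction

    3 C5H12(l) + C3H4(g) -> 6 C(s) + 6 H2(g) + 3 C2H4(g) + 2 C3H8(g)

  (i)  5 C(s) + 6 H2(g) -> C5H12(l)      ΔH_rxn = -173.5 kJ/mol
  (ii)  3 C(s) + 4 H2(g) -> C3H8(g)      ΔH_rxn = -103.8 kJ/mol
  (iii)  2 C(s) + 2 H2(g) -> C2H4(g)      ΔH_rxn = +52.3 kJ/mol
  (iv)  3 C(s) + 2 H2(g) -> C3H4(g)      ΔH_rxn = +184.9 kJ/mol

(i) reversed and × 3 (reverse to put C5H12(l) on the reactant side; scale by 3 for the 3 C5H12(l)): (-3)·(-173.5) = +520.5 kJ/mol
(ii) × 2 (×2 to match 2 C3H8(g) in the target): (2)·(-103.8) = -207.6 kJ/mol
(iii) × 3 (scale by 3 for the 3 C2H4(g)): (3)·(+52.3) = +156.9 kJ/mol
(iv) reversed (C3H4(g) must end up as a reactant): -184.9 kJ/mol
Since enthalpy is a state function, ΔH_rxn = (-3)·(-173.5) + (2)·(-103.8) + (3)·(+52.3) + (-1)·(+184.9) = 284.9 kJ/mol

ΔH_rxn = 284.9 kJ/mol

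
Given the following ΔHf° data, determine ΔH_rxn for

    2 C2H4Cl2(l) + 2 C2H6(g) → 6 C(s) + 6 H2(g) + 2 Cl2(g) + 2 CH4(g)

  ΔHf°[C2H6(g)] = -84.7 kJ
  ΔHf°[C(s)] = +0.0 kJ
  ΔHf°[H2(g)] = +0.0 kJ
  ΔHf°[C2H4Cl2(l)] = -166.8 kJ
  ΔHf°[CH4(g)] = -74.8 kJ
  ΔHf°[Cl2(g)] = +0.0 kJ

Products: 6·(+0.0) + 6·(+0.0) + 2·(+0.0) + 2·(-74.8) = -149.6
Reactants: 2·(-166.8) + 2·(-84.7) = -503.0
ΔH_rxn = (-149.6) − (-503.0) = 353.4 kJ

ΔH_rxn = 353.4 kJ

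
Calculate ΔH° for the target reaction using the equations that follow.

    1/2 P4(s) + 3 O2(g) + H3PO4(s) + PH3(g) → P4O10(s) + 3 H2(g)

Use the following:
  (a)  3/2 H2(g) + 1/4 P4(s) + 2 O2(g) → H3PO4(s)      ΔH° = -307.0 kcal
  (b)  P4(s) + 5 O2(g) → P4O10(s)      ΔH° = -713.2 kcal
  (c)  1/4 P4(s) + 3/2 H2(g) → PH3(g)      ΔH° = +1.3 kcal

(a) reversed (H3PO4(s) must end up as a reactant): +307.0 kcal
(b) as written (P4O10(s) already on the product side): -713.2 kcal
(c) reversed (PH3(g) must end up as a reactant): -1.3 kcal
Combining the equations, ΔH° = (+307.0) + (-713.2) + (-1.3) = -407.5 kcal

ΔH° = -407.5 kcal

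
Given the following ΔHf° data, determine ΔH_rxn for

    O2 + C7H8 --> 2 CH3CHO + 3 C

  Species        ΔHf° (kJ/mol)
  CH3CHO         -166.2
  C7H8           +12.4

ΔH_rxn = -344.8 kJ/mol

Products: 2·(-166.2) + 3·(+0.0) = -332.4
Reactants: 1·(+0.0) + 1·(+12.4) = +12.4
ΔH_rxn = (-332.4) − (+12.4) = -344.8 kJ/mol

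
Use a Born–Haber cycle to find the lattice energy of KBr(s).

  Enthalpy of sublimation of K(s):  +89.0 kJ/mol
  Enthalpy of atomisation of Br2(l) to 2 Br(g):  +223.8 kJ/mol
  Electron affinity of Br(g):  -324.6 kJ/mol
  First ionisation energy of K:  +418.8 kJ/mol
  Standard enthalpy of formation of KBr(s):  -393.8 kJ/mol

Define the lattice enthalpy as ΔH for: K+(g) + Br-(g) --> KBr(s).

ΔHf° = 1·ΔHsub + 1·(ΣIE) + 1/2·D(Br2) + 1·EA + U
-393.8 = 1·(+89.0) + 1·(+418.8) + 1/2·(+223.8) + 1·(-324.6) + U
U = -393.8 − (+295.1) = -688.9 kJ/mol

U = -688.9 kJ/mol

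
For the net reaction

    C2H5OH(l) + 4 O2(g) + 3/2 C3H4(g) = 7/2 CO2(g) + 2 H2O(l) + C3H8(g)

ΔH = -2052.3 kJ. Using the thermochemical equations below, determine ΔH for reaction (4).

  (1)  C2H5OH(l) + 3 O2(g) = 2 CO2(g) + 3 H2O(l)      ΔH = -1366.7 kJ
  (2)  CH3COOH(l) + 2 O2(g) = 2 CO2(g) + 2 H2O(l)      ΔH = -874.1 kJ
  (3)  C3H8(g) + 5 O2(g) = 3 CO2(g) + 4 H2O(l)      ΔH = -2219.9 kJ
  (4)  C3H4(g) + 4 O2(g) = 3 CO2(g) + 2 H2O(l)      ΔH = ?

ΔH = -1937.0 kJ

(1) as written (C2H5OH(l) already on the reactant side): -1366.7 kJ
(2): not needed (CH3COOH(l) appears nowhere else).
(3) reversed (reverse to put C3H8(g) on the product side): +2219.9 kJ
(4) × 3/2 (scale by 3/2 for the 3/2 C3H4(g)): contributes 3/2·x
-2052.3 = (-1366.7) + (+2219.9) + 3/2·x
x = (-2052.3 − (+853.2)) / (3/2) = -1937.0 kJ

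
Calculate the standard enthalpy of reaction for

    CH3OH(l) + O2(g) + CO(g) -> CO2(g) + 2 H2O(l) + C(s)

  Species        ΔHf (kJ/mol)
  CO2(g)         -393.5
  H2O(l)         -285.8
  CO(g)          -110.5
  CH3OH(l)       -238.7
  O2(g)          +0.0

Products: 1·(-393.5) + 2·(-285.8) + 1·(+0.0) = -965.1
Reactants: 1·(-238.7) + 1·(+0.0) + 1·(-110.5) = -349.2
ΔH_rxn = (-965.1) − (-349.2) = -615.9 kJ/mol

ΔH_rxn = -615.9 kJ/mol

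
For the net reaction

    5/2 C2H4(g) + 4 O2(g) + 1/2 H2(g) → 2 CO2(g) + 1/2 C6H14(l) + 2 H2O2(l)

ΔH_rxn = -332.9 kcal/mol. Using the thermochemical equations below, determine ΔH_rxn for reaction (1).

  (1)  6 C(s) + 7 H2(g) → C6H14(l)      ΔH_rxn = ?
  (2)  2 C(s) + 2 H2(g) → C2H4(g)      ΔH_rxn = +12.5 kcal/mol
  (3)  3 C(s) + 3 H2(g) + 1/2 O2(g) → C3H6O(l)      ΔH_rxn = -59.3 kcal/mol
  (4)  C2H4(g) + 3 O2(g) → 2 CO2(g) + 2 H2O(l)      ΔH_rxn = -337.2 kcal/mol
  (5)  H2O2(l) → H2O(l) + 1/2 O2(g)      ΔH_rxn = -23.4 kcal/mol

(1) × 1/2 (×1/2 to match 1/2 C6H14(l) in the target): contributes 1/2·x
(2) reversed and × 3/2: (-3/2)·(+12.5) = -18.75 kcal/mol
(3): not needed (C3H6O(l) appears nowhere else).
(4) as written (CO2(g) already on the product side): -337.2 kcal/mol
(5) reversed and × 2 (reverse to put H2O2(l) on the product side; scale by 2 for the 2 H2O2(l)): (-2)·(-23.4) = +46.8 kcal/mol
-332.9 = (-18.75) + (-337.2) + (+46.8) + 1/2·x
x = (-332.9 − (-309.15)) / (1/2) = -47.5 kcal/mol

ΔH_rxn = -47.5 kcal/mol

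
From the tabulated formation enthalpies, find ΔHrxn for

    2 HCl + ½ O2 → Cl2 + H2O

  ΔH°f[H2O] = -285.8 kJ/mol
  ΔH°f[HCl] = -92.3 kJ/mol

ΔHrxn = -101.2 kJ/mol

Products: 1·(+0.0) + 1·(-285.8) = -285.8
Reactants: 2·(-92.3) + 1/2·(+0.0) = -184.6
ΔHrxn = (-285.8) − (-184.6) = -101.2 kJ/mol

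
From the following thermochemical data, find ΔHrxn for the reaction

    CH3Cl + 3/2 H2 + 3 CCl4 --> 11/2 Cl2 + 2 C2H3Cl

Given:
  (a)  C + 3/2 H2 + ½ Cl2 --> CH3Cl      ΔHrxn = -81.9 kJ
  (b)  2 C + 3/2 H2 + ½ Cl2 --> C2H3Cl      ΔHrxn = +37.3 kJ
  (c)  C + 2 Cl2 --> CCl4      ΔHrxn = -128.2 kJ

ΔHrxn = 541.1 kJ

(a) reversed (CH3Cl must end up as a reactant): +81.9 kJ
(b) × 2 (×2 to match 2 C2H3Cl in the target): (2)·(+37.3) = +74.6 kJ
(c) reversed and × 3 (CCl4 must end up as a reactant; ×3 to match 3 CCl4 in the target): (-3)·(-128.2) = +384.6 kJ
ΔHrxn = (+81.9) + (+74.6) + (+384.6) = 541.1 kJ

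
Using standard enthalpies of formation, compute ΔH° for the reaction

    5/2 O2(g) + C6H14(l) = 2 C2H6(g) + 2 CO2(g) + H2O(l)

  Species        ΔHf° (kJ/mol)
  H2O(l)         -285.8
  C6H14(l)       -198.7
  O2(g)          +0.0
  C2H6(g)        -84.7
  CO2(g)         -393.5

ΔH°rxn = Σ nΔHf°(products) − Σ nΔHf°(reactants).
Products: 2·(-84.7) + 2·(-393.5) + 1·(-285.8) = -1242.2
Reactants: 5/2·(+0.0) + 1·(-198.7) = -198.7
ΔH° = (-1242.2) − (-198.7) = -1043.5 kJ/mol

ΔH° = -1043.5 kJ/mol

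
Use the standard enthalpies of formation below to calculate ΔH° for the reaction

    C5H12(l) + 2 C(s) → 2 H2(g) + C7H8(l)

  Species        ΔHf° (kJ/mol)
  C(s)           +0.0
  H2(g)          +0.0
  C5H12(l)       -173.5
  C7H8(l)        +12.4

ΔH° = 185.9 kJ/mol

Products: 2·(+0.0) + 1·(+12.4) = +12.4
Reactants: 1·(-173.5) + 2·(+0.0) = -173.5
ΔH° = (+12.4) − (-173.5) = 185.9 kJ/mol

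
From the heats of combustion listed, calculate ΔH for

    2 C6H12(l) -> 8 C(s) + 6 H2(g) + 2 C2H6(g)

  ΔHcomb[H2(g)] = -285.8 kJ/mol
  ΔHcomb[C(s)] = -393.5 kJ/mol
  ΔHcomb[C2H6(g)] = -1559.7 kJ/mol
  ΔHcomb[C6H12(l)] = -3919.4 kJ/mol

ΔH = 143.4 kJ/mol

With combustion enthalpies, reactants minus products:
= [2·(-3919.4)] − [8·(-393.5) + 6·(-285.8) + 2·(-1559.7)]
= 143.4 kJ/mol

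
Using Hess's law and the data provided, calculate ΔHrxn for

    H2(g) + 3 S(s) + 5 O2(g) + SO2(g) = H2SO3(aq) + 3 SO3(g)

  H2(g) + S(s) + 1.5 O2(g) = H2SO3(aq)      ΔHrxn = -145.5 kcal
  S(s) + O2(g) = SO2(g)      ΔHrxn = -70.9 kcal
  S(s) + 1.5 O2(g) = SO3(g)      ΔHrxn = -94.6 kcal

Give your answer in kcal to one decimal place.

ΔHrxn = -358.4 kcal

equation 1 as written: -145.5 kcal
equation 2 reversed: +70.9 kcal
equation 3 × 3: (3)·(-94.6) = -283.8 kcal
ΔHrxn = (-145.5) + (+70.9) + (-283.8) = -358.4 kcal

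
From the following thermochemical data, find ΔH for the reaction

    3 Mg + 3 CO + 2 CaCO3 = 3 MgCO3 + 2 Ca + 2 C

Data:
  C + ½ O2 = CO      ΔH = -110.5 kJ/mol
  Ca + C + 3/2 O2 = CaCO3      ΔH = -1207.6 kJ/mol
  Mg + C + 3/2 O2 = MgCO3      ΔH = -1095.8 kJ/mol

ΔH = -540.7 kJ/mol

equation 1 reversed and × 3: (-3)·(-110.5) = +331.5 kJ/mol
equation 2 reversed and × 2: (-2)·(-1207.6) = +2415.2 kJ/mol
equation 3 × 3: (3)·(-1095.8) = -3287.4 kJ/mol
Summing the manipulated equations, ΔH = (+331.5) + (+2415.2) + (-3287.4) = -540.7 kJ/mol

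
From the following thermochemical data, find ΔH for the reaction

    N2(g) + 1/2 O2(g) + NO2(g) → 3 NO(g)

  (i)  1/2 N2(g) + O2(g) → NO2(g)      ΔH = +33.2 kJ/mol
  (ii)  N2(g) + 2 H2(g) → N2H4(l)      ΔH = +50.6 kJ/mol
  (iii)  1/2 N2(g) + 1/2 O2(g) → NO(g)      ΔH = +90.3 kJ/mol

(i) reversed (NO2(g) must end up as a reactant): -33.2 kJ/mol
(ii): not needed (N2H4(l) appears nowhere else).
(iii) × 3 (×3 to match 3 NO(g) in the target): (3)·(+90.3) = +270.9 kJ/mol
By Hess's law, ΔH = (-1)·(+33.2) + (3)·(+90.3) = 237.7 kJ/mol

ΔH = 237.7 kJ/mol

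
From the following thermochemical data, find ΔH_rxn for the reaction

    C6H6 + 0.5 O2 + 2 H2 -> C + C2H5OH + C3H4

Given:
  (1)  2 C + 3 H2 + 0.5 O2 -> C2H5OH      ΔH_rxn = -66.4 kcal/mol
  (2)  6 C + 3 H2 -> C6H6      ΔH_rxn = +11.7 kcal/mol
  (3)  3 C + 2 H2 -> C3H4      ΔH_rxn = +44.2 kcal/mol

(1) as written (C2H5OH already on the product side): -66.4 kcal/mol
(2) reversed (C6H6 must end up as a reactant): -11.7 kcal/mol
(3) as written (C3H4 already on the product side): +44.2 kcal/mol
Combining the equations, ΔH_rxn = (1)·(-66.4) + (-1)·(+11.7) + (1)·(+44.2) = -33.9 kcal/mol

ΔH_rxn = -33.9 kcal/mol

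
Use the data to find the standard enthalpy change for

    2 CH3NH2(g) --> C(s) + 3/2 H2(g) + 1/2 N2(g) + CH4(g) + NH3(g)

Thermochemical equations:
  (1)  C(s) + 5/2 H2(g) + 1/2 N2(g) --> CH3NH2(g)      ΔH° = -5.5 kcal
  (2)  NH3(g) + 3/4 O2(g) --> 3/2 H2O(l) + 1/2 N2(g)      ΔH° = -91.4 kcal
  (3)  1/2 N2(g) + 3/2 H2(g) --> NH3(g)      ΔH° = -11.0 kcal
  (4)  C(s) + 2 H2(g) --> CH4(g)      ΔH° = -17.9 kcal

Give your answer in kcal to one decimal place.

ΔH° = -17.9 kcal

(1) reversed and × 2 (reverse to put CH3NH2(g) on the reactant side; ×2 to match 2 CH3NH2(g) in the target): (-2)·(-5.5) = +11.0 kcal
(2): not needed (O2(g) appears nowhere else).
(3) as written: -11.0 kcal
(4) as written (CH4(g) already on the product side): -17.9 kcal
Combining the equations, ΔH° = (-2)·(-5.5) + (1)·(-11.0) + (1)·(-17.9) = -17.9 kcal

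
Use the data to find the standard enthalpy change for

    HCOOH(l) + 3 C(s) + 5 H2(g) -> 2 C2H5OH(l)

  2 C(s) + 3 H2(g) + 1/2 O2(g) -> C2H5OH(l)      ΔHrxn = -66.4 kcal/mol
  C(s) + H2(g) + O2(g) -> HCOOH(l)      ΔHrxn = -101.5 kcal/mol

ΔHrxn = -31.3 kcal/mol

equation 1 × 2 (scale by 2 for the 2 C2H5OH(l)): (2)·(-66.4) = -132.8 kcal/mol
equation 2 reversed (reverse to put HCOOH(l) on the reactant side): +101.5 kcal/mol
Combining the equations, ΔHrxn = (2)·(-66.4) + (-1)·(-101.5) = -31.3 kcal/mol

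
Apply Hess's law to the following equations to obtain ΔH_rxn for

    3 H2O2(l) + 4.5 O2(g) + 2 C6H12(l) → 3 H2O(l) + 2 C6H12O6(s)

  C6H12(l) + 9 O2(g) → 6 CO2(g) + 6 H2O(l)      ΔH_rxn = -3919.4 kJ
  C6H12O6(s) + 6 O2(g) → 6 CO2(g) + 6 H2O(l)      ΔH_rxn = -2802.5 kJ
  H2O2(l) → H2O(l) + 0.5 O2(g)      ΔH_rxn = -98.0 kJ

ΔH_rxn = -2527.8 kJ

equation 1 × 2: (2)·(-3919.4) = -7838.8 kJ
equation 2 reversed and × 2: (-2)·(-2802.5) = +5605.0 kJ
equation 3 × 3: (3)·(-98.0) = -294.0 kJ
ΔH_rxn = (-7838.8) + (+5605.0) + (-294.0) = -2527.8 kJ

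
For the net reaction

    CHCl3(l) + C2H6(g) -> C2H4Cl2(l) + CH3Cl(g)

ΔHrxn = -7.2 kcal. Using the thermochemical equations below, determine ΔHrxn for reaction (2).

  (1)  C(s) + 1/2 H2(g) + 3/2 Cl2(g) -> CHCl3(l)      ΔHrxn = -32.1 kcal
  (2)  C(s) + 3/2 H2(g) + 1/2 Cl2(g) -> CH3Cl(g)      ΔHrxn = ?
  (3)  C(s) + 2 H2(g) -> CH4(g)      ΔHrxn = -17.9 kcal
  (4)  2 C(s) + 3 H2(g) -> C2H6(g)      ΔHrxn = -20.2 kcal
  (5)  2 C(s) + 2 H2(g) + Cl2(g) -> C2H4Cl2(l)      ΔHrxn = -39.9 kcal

ΔHrxn = -19.6 kcal

(1) reversed (reverse to put CHCl3(l) on the reactant side): +32.1 kcal
(2) as written (CH3Cl(g) already on the product side): contributes x
(3): not needed (CH4(g) appears nowhere else).
(4) reversed (C2H6(g) must end up as a reactant): +20.2 kcal
(5) as written (C2H4Cl2(l) already on the product side): -39.9 kcal
-7.2 = (+32.1) + (+20.2) + (-39.9) + x
x = (-7.2 − (+12.4)) / (1) = -19.6 kcal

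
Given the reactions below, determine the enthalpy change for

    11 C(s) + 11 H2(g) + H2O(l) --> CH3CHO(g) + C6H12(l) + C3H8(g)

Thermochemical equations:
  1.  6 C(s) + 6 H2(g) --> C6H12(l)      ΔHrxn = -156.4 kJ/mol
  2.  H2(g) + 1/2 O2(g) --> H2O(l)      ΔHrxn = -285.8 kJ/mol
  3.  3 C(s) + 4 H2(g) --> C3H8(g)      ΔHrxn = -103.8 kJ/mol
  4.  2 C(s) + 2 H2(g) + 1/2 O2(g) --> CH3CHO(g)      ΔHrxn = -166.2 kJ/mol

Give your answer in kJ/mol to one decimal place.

ΔHrxn = -140.6 kJ/mol

eq. 1 as written (C6H12(l) already on the product side): -156.4 kJ/mol
eq. 2 reversed (H2O(l) must end up as a reactant): +285.8 kJ/mol
eq. 3 as written (C3H8(g) already on the product side): -103.8 kJ/mol
eq. 4 as written (CH3CHO(g) already on the product side): -166.2 kJ/mol
ΔHrxn = (1)·(-156.4) + (-1)·(-285.8) + (1)·(-103.8) + (1)·(-166.2) = -140.6 kJ/mol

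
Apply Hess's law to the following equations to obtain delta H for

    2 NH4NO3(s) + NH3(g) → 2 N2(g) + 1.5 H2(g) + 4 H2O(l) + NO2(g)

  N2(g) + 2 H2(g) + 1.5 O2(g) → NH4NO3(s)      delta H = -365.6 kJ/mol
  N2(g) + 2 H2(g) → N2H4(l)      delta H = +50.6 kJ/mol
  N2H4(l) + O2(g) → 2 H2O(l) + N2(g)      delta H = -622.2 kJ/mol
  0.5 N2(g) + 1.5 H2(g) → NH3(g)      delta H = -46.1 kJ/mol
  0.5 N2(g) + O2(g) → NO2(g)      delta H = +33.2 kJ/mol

equation 1 reversed and × 2: (-2)·(-365.6) = +731.2 kJ/mol
equation 2 × 2: (2)·(+50.6) = +101.2 kJ/mol
equation 3 × 2: (2)·(-622.2) = -1244.4 kJ/mol
equation 4 reversed: +46.1 kJ/mol
equation 5 as written: +33.2 kJ/mol
delta H = (+731.2) + (+101.2) + (-1244.4) + (+46.1) + (+33.2) = -332.7 kJ/mol

delta H = -332.7 kJ/mol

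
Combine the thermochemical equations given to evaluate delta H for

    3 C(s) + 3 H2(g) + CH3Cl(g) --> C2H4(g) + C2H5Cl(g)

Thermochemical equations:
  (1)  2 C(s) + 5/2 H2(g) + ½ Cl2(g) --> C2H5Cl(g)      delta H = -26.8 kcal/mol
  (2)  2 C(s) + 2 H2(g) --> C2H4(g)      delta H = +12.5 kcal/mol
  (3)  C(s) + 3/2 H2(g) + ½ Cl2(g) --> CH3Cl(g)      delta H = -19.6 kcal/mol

(1) as written (C2H5Cl(g) already on the product side): -26.8 kcal/mol
(2) as written (C2H4(g) already on the product side): +12.5 kcal/mol
(3) reversed (CH3Cl(g) must end up as a reactant): +19.6 kcal/mol
Since enthalpy is a state function, delta H = (-26.8) + (+12.5) + (+19.6) = 5.3 kcal/mol

delta H = 5.3 kcal/mol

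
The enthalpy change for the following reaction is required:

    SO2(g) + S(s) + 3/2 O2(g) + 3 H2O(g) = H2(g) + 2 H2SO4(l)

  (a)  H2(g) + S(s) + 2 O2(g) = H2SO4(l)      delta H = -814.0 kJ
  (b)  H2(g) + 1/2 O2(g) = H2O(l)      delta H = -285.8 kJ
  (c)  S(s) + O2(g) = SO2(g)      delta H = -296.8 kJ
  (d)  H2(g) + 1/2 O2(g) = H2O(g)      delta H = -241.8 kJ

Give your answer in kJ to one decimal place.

delta H = -605.8 kJ

(a) × 2: (2)·(-814.0) = -1628.0 kJ
(b): not needed.
(c) reversed: +296.8 kJ
(d) reversed and × 3: (-3)·(-241.8) = +725.4 kJ
Combining the equations, delta H = (2)·(-814.0) + (-1)·(-296.8) + (-3)·(-241.8) = -605.8 kJ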